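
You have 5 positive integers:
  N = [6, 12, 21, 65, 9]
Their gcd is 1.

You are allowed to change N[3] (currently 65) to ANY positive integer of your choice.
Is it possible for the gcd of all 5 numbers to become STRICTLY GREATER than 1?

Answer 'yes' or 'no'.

Answer: yes

Derivation:
Current gcd = 1
gcd of all OTHER numbers (without N[3]=65): gcd([6, 12, 21, 9]) = 3
The new gcd after any change is gcd(3, new_value).
This can be at most 3.
Since 3 > old gcd 1, the gcd CAN increase (e.g., set N[3] = 3).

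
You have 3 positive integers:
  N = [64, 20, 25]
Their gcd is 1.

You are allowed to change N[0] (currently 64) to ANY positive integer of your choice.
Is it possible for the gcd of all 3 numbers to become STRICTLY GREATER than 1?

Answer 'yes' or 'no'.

Current gcd = 1
gcd of all OTHER numbers (without N[0]=64): gcd([20, 25]) = 5
The new gcd after any change is gcd(5, new_value).
This can be at most 5.
Since 5 > old gcd 1, the gcd CAN increase (e.g., set N[0] = 5).

Answer: yes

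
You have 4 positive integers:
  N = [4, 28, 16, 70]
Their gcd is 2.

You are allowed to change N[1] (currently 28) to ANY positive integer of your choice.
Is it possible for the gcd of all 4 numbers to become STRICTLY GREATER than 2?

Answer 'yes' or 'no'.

Current gcd = 2
gcd of all OTHER numbers (without N[1]=28): gcd([4, 16, 70]) = 2
The new gcd after any change is gcd(2, new_value).
This can be at most 2.
Since 2 = old gcd 2, the gcd can only stay the same or decrease.

Answer: no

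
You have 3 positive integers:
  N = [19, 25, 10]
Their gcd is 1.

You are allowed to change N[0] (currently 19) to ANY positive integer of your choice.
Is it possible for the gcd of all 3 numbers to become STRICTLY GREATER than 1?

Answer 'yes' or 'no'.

Answer: yes

Derivation:
Current gcd = 1
gcd of all OTHER numbers (without N[0]=19): gcd([25, 10]) = 5
The new gcd after any change is gcd(5, new_value).
This can be at most 5.
Since 5 > old gcd 1, the gcd CAN increase (e.g., set N[0] = 5).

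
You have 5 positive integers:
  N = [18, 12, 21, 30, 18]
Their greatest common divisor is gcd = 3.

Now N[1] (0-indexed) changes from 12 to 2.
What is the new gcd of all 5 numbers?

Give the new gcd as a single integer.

Answer: 1

Derivation:
Numbers: [18, 12, 21, 30, 18], gcd = 3
Change: index 1, 12 -> 2
gcd of the OTHER numbers (without index 1): gcd([18, 21, 30, 18]) = 3
New gcd = gcd(g_others, new_val) = gcd(3, 2) = 1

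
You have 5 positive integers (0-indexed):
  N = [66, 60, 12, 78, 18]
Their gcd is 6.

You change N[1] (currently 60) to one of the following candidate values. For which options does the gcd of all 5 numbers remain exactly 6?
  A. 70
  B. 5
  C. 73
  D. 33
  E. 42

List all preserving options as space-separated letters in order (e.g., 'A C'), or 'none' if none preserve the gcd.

Old gcd = 6; gcd of others (without N[1]) = 6
New gcd for candidate v: gcd(6, v). Preserves old gcd iff gcd(6, v) = 6.
  Option A: v=70, gcd(6,70)=2 -> changes
  Option B: v=5, gcd(6,5)=1 -> changes
  Option C: v=73, gcd(6,73)=1 -> changes
  Option D: v=33, gcd(6,33)=3 -> changes
  Option E: v=42, gcd(6,42)=6 -> preserves

Answer: E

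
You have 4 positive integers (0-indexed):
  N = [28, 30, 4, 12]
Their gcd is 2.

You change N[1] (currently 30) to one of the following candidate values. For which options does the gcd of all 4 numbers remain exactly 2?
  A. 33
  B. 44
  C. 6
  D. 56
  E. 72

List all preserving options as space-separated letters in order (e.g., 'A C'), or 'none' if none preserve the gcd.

Old gcd = 2; gcd of others (without N[1]) = 4
New gcd for candidate v: gcd(4, v). Preserves old gcd iff gcd(4, v) = 2.
  Option A: v=33, gcd(4,33)=1 -> changes
  Option B: v=44, gcd(4,44)=4 -> changes
  Option C: v=6, gcd(4,6)=2 -> preserves
  Option D: v=56, gcd(4,56)=4 -> changes
  Option E: v=72, gcd(4,72)=4 -> changes

Answer: C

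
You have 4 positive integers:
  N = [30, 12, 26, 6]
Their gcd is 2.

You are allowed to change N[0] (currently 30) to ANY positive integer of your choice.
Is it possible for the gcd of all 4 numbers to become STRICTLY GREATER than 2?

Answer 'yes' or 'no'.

Answer: no

Derivation:
Current gcd = 2
gcd of all OTHER numbers (without N[0]=30): gcd([12, 26, 6]) = 2
The new gcd after any change is gcd(2, new_value).
This can be at most 2.
Since 2 = old gcd 2, the gcd can only stay the same or decrease.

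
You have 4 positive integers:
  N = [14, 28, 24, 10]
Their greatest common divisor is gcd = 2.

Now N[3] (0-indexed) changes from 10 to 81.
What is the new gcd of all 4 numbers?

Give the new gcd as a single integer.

Numbers: [14, 28, 24, 10], gcd = 2
Change: index 3, 10 -> 81
gcd of the OTHER numbers (without index 3): gcd([14, 28, 24]) = 2
New gcd = gcd(g_others, new_val) = gcd(2, 81) = 1

Answer: 1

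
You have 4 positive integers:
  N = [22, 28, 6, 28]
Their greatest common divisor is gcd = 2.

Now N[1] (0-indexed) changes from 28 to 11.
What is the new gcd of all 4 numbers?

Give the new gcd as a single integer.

Numbers: [22, 28, 6, 28], gcd = 2
Change: index 1, 28 -> 11
gcd of the OTHER numbers (without index 1): gcd([22, 6, 28]) = 2
New gcd = gcd(g_others, new_val) = gcd(2, 11) = 1

Answer: 1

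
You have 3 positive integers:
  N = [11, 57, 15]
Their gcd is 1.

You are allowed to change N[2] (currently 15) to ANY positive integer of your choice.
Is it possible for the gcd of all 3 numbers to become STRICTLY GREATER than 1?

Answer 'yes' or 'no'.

Answer: no

Derivation:
Current gcd = 1
gcd of all OTHER numbers (without N[2]=15): gcd([11, 57]) = 1
The new gcd after any change is gcd(1, new_value).
This can be at most 1.
Since 1 = old gcd 1, the gcd can only stay the same or decrease.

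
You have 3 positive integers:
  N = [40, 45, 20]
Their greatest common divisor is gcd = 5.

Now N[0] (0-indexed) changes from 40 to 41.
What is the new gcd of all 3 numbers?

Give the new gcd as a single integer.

Numbers: [40, 45, 20], gcd = 5
Change: index 0, 40 -> 41
gcd of the OTHER numbers (without index 0): gcd([45, 20]) = 5
New gcd = gcd(g_others, new_val) = gcd(5, 41) = 1

Answer: 1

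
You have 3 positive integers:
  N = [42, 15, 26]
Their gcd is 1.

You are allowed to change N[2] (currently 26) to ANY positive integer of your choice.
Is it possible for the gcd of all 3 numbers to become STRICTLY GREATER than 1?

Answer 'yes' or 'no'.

Answer: yes

Derivation:
Current gcd = 1
gcd of all OTHER numbers (without N[2]=26): gcd([42, 15]) = 3
The new gcd after any change is gcd(3, new_value).
This can be at most 3.
Since 3 > old gcd 1, the gcd CAN increase (e.g., set N[2] = 3).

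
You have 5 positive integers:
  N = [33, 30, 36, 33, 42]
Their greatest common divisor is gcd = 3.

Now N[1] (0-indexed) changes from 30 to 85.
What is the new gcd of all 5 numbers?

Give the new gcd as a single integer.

Answer: 1

Derivation:
Numbers: [33, 30, 36, 33, 42], gcd = 3
Change: index 1, 30 -> 85
gcd of the OTHER numbers (without index 1): gcd([33, 36, 33, 42]) = 3
New gcd = gcd(g_others, new_val) = gcd(3, 85) = 1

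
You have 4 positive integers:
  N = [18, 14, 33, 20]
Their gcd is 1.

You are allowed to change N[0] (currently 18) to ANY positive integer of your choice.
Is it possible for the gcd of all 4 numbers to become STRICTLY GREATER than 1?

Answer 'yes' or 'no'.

Answer: no

Derivation:
Current gcd = 1
gcd of all OTHER numbers (without N[0]=18): gcd([14, 33, 20]) = 1
The new gcd after any change is gcd(1, new_value).
This can be at most 1.
Since 1 = old gcd 1, the gcd can only stay the same or decrease.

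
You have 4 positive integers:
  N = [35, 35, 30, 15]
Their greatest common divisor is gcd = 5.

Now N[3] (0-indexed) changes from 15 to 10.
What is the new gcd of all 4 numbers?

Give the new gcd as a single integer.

Numbers: [35, 35, 30, 15], gcd = 5
Change: index 3, 15 -> 10
gcd of the OTHER numbers (without index 3): gcd([35, 35, 30]) = 5
New gcd = gcd(g_others, new_val) = gcd(5, 10) = 5

Answer: 5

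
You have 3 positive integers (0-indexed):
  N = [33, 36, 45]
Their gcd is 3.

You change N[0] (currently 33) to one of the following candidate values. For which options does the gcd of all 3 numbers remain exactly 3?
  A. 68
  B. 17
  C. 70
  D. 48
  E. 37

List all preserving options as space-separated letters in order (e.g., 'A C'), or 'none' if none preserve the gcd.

Answer: D

Derivation:
Old gcd = 3; gcd of others (without N[0]) = 9
New gcd for candidate v: gcd(9, v). Preserves old gcd iff gcd(9, v) = 3.
  Option A: v=68, gcd(9,68)=1 -> changes
  Option B: v=17, gcd(9,17)=1 -> changes
  Option C: v=70, gcd(9,70)=1 -> changes
  Option D: v=48, gcd(9,48)=3 -> preserves
  Option E: v=37, gcd(9,37)=1 -> changes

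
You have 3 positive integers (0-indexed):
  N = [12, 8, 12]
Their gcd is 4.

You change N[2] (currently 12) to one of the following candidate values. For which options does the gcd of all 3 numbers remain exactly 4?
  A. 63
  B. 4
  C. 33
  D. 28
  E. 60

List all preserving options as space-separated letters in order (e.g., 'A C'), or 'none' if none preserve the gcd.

Answer: B D E

Derivation:
Old gcd = 4; gcd of others (without N[2]) = 4
New gcd for candidate v: gcd(4, v). Preserves old gcd iff gcd(4, v) = 4.
  Option A: v=63, gcd(4,63)=1 -> changes
  Option B: v=4, gcd(4,4)=4 -> preserves
  Option C: v=33, gcd(4,33)=1 -> changes
  Option D: v=28, gcd(4,28)=4 -> preserves
  Option E: v=60, gcd(4,60)=4 -> preserves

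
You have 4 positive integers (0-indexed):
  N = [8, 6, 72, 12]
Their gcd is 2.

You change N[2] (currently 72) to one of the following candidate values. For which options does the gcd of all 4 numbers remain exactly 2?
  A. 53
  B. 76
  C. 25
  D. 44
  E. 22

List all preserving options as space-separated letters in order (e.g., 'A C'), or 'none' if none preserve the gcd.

Answer: B D E

Derivation:
Old gcd = 2; gcd of others (without N[2]) = 2
New gcd for candidate v: gcd(2, v). Preserves old gcd iff gcd(2, v) = 2.
  Option A: v=53, gcd(2,53)=1 -> changes
  Option B: v=76, gcd(2,76)=2 -> preserves
  Option C: v=25, gcd(2,25)=1 -> changes
  Option D: v=44, gcd(2,44)=2 -> preserves
  Option E: v=22, gcd(2,22)=2 -> preserves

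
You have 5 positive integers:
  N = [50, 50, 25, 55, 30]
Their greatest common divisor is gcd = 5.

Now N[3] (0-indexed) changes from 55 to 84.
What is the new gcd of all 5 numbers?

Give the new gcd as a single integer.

Numbers: [50, 50, 25, 55, 30], gcd = 5
Change: index 3, 55 -> 84
gcd of the OTHER numbers (without index 3): gcd([50, 50, 25, 30]) = 5
New gcd = gcd(g_others, new_val) = gcd(5, 84) = 1

Answer: 1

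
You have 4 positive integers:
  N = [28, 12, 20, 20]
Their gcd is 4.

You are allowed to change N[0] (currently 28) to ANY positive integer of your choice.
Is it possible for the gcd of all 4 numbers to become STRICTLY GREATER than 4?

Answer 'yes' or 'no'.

Answer: no

Derivation:
Current gcd = 4
gcd of all OTHER numbers (without N[0]=28): gcd([12, 20, 20]) = 4
The new gcd after any change is gcd(4, new_value).
This can be at most 4.
Since 4 = old gcd 4, the gcd can only stay the same or decrease.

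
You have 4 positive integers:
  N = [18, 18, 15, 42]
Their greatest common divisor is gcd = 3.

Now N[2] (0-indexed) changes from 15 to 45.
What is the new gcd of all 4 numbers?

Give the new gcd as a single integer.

Numbers: [18, 18, 15, 42], gcd = 3
Change: index 2, 15 -> 45
gcd of the OTHER numbers (without index 2): gcd([18, 18, 42]) = 6
New gcd = gcd(g_others, new_val) = gcd(6, 45) = 3

Answer: 3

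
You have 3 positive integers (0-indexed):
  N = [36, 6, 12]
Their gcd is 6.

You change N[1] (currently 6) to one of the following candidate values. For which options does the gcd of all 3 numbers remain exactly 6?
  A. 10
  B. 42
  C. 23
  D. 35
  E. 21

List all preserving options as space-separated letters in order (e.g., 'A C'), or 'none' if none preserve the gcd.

Answer: B

Derivation:
Old gcd = 6; gcd of others (without N[1]) = 12
New gcd for candidate v: gcd(12, v). Preserves old gcd iff gcd(12, v) = 6.
  Option A: v=10, gcd(12,10)=2 -> changes
  Option B: v=42, gcd(12,42)=6 -> preserves
  Option C: v=23, gcd(12,23)=1 -> changes
  Option D: v=35, gcd(12,35)=1 -> changes
  Option E: v=21, gcd(12,21)=3 -> changes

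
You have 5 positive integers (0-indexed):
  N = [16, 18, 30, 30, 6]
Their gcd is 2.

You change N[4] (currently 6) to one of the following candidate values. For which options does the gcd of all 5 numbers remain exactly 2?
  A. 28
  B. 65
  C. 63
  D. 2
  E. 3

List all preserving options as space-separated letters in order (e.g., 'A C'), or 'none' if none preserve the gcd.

Old gcd = 2; gcd of others (without N[4]) = 2
New gcd for candidate v: gcd(2, v). Preserves old gcd iff gcd(2, v) = 2.
  Option A: v=28, gcd(2,28)=2 -> preserves
  Option B: v=65, gcd(2,65)=1 -> changes
  Option C: v=63, gcd(2,63)=1 -> changes
  Option D: v=2, gcd(2,2)=2 -> preserves
  Option E: v=3, gcd(2,3)=1 -> changes

Answer: A D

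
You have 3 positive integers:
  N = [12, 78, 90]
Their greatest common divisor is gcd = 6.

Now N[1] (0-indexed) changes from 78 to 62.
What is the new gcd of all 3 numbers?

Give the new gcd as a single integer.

Numbers: [12, 78, 90], gcd = 6
Change: index 1, 78 -> 62
gcd of the OTHER numbers (without index 1): gcd([12, 90]) = 6
New gcd = gcd(g_others, new_val) = gcd(6, 62) = 2

Answer: 2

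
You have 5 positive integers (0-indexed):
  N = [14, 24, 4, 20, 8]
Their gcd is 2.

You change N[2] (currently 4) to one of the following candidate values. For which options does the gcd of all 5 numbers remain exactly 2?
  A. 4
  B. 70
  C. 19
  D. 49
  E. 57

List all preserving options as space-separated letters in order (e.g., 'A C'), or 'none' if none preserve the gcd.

Old gcd = 2; gcd of others (without N[2]) = 2
New gcd for candidate v: gcd(2, v). Preserves old gcd iff gcd(2, v) = 2.
  Option A: v=4, gcd(2,4)=2 -> preserves
  Option B: v=70, gcd(2,70)=2 -> preserves
  Option C: v=19, gcd(2,19)=1 -> changes
  Option D: v=49, gcd(2,49)=1 -> changes
  Option E: v=57, gcd(2,57)=1 -> changes

Answer: A B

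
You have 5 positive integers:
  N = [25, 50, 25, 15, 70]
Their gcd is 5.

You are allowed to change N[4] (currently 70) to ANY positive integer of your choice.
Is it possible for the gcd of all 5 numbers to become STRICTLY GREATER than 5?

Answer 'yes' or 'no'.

Answer: no

Derivation:
Current gcd = 5
gcd of all OTHER numbers (without N[4]=70): gcd([25, 50, 25, 15]) = 5
The new gcd after any change is gcd(5, new_value).
This can be at most 5.
Since 5 = old gcd 5, the gcd can only stay the same or decrease.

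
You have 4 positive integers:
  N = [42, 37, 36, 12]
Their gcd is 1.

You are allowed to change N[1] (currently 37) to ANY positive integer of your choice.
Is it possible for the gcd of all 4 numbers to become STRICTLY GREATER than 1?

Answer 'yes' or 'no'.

Current gcd = 1
gcd of all OTHER numbers (without N[1]=37): gcd([42, 36, 12]) = 6
The new gcd after any change is gcd(6, new_value).
This can be at most 6.
Since 6 > old gcd 1, the gcd CAN increase (e.g., set N[1] = 6).

Answer: yes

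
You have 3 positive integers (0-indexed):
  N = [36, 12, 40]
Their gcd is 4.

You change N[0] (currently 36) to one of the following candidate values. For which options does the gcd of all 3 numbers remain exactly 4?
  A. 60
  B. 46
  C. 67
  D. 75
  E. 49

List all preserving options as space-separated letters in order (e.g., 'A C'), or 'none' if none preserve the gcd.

Answer: A

Derivation:
Old gcd = 4; gcd of others (without N[0]) = 4
New gcd for candidate v: gcd(4, v). Preserves old gcd iff gcd(4, v) = 4.
  Option A: v=60, gcd(4,60)=4 -> preserves
  Option B: v=46, gcd(4,46)=2 -> changes
  Option C: v=67, gcd(4,67)=1 -> changes
  Option D: v=75, gcd(4,75)=1 -> changes
  Option E: v=49, gcd(4,49)=1 -> changes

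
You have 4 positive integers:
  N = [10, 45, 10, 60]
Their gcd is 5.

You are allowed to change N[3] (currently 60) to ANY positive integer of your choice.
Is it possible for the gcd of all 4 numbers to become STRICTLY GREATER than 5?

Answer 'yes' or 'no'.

Answer: no

Derivation:
Current gcd = 5
gcd of all OTHER numbers (without N[3]=60): gcd([10, 45, 10]) = 5
The new gcd after any change is gcd(5, new_value).
This can be at most 5.
Since 5 = old gcd 5, the gcd can only stay the same or decrease.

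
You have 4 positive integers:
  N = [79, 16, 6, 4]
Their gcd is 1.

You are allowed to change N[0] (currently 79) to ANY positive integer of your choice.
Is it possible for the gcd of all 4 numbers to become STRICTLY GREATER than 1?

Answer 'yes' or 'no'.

Current gcd = 1
gcd of all OTHER numbers (without N[0]=79): gcd([16, 6, 4]) = 2
The new gcd after any change is gcd(2, new_value).
This can be at most 2.
Since 2 > old gcd 1, the gcd CAN increase (e.g., set N[0] = 2).

Answer: yes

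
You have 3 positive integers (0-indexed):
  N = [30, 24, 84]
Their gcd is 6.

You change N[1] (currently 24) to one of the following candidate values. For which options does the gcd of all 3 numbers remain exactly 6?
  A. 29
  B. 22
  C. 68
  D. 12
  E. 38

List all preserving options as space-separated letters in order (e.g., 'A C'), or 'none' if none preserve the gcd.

Old gcd = 6; gcd of others (without N[1]) = 6
New gcd for candidate v: gcd(6, v). Preserves old gcd iff gcd(6, v) = 6.
  Option A: v=29, gcd(6,29)=1 -> changes
  Option B: v=22, gcd(6,22)=2 -> changes
  Option C: v=68, gcd(6,68)=2 -> changes
  Option D: v=12, gcd(6,12)=6 -> preserves
  Option E: v=38, gcd(6,38)=2 -> changes

Answer: D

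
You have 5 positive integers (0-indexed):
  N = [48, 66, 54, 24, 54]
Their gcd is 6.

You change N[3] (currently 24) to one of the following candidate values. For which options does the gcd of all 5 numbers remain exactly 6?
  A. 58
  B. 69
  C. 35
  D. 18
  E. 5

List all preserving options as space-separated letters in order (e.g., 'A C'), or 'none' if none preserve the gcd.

Answer: D

Derivation:
Old gcd = 6; gcd of others (without N[3]) = 6
New gcd for candidate v: gcd(6, v). Preserves old gcd iff gcd(6, v) = 6.
  Option A: v=58, gcd(6,58)=2 -> changes
  Option B: v=69, gcd(6,69)=3 -> changes
  Option C: v=35, gcd(6,35)=1 -> changes
  Option D: v=18, gcd(6,18)=6 -> preserves
  Option E: v=5, gcd(6,5)=1 -> changes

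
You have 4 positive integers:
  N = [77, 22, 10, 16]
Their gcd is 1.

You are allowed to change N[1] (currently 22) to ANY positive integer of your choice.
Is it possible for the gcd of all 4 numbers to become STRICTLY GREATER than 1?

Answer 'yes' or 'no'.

Current gcd = 1
gcd of all OTHER numbers (without N[1]=22): gcd([77, 10, 16]) = 1
The new gcd after any change is gcd(1, new_value).
This can be at most 1.
Since 1 = old gcd 1, the gcd can only stay the same or decrease.

Answer: no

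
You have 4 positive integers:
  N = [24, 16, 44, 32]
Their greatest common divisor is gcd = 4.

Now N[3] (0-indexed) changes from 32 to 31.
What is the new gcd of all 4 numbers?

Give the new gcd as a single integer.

Answer: 1

Derivation:
Numbers: [24, 16, 44, 32], gcd = 4
Change: index 3, 32 -> 31
gcd of the OTHER numbers (without index 3): gcd([24, 16, 44]) = 4
New gcd = gcd(g_others, new_val) = gcd(4, 31) = 1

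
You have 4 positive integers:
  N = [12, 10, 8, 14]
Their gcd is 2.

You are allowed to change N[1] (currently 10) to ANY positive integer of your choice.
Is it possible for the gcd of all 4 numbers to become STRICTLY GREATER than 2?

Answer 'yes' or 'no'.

Answer: no

Derivation:
Current gcd = 2
gcd of all OTHER numbers (without N[1]=10): gcd([12, 8, 14]) = 2
The new gcd after any change is gcd(2, new_value).
This can be at most 2.
Since 2 = old gcd 2, the gcd can only stay the same or decrease.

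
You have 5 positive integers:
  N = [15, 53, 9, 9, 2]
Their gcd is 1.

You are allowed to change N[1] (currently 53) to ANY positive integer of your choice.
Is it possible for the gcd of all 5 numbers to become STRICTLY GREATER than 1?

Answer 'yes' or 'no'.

Current gcd = 1
gcd of all OTHER numbers (without N[1]=53): gcd([15, 9, 9, 2]) = 1
The new gcd after any change is gcd(1, new_value).
This can be at most 1.
Since 1 = old gcd 1, the gcd can only stay the same or decrease.

Answer: no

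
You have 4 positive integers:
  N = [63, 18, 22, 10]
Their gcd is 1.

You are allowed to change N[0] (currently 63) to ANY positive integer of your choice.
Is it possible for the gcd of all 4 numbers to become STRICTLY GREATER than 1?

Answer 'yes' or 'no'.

Answer: yes

Derivation:
Current gcd = 1
gcd of all OTHER numbers (without N[0]=63): gcd([18, 22, 10]) = 2
The new gcd after any change is gcd(2, new_value).
This can be at most 2.
Since 2 > old gcd 1, the gcd CAN increase (e.g., set N[0] = 2).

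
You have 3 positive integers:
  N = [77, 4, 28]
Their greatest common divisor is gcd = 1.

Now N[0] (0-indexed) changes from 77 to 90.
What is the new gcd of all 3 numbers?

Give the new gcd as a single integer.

Numbers: [77, 4, 28], gcd = 1
Change: index 0, 77 -> 90
gcd of the OTHER numbers (without index 0): gcd([4, 28]) = 4
New gcd = gcd(g_others, new_val) = gcd(4, 90) = 2

Answer: 2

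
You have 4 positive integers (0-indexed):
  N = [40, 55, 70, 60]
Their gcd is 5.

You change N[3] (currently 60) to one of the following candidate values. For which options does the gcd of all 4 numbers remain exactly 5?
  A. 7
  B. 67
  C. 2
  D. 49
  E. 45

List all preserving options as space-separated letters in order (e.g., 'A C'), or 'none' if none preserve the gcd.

Old gcd = 5; gcd of others (without N[3]) = 5
New gcd for candidate v: gcd(5, v). Preserves old gcd iff gcd(5, v) = 5.
  Option A: v=7, gcd(5,7)=1 -> changes
  Option B: v=67, gcd(5,67)=1 -> changes
  Option C: v=2, gcd(5,2)=1 -> changes
  Option D: v=49, gcd(5,49)=1 -> changes
  Option E: v=45, gcd(5,45)=5 -> preserves

Answer: E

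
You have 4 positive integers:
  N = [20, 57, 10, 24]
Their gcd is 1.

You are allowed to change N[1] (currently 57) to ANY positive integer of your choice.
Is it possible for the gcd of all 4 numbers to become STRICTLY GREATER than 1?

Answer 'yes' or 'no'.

Current gcd = 1
gcd of all OTHER numbers (without N[1]=57): gcd([20, 10, 24]) = 2
The new gcd after any change is gcd(2, new_value).
This can be at most 2.
Since 2 > old gcd 1, the gcd CAN increase (e.g., set N[1] = 2).

Answer: yes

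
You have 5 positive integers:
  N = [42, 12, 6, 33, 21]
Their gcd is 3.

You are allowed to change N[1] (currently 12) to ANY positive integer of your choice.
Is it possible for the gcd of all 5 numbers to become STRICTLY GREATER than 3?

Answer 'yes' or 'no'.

Current gcd = 3
gcd of all OTHER numbers (without N[1]=12): gcd([42, 6, 33, 21]) = 3
The new gcd after any change is gcd(3, new_value).
This can be at most 3.
Since 3 = old gcd 3, the gcd can only stay the same or decrease.

Answer: no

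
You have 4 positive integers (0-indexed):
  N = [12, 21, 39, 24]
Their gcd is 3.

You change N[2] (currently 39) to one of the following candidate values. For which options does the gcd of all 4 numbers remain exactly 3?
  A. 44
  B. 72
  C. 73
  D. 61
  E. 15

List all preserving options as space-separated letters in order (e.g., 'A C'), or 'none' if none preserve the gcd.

Old gcd = 3; gcd of others (without N[2]) = 3
New gcd for candidate v: gcd(3, v). Preserves old gcd iff gcd(3, v) = 3.
  Option A: v=44, gcd(3,44)=1 -> changes
  Option B: v=72, gcd(3,72)=3 -> preserves
  Option C: v=73, gcd(3,73)=1 -> changes
  Option D: v=61, gcd(3,61)=1 -> changes
  Option E: v=15, gcd(3,15)=3 -> preserves

Answer: B E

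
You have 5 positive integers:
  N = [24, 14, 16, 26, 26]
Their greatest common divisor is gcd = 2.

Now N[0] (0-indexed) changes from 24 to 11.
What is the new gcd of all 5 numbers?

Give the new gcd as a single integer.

Answer: 1

Derivation:
Numbers: [24, 14, 16, 26, 26], gcd = 2
Change: index 0, 24 -> 11
gcd of the OTHER numbers (without index 0): gcd([14, 16, 26, 26]) = 2
New gcd = gcd(g_others, new_val) = gcd(2, 11) = 1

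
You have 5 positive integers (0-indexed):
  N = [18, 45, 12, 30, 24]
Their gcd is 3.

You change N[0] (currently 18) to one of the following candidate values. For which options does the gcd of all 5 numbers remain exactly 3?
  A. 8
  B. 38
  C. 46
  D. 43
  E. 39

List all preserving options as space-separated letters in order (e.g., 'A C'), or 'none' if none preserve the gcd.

Answer: E

Derivation:
Old gcd = 3; gcd of others (without N[0]) = 3
New gcd for candidate v: gcd(3, v). Preserves old gcd iff gcd(3, v) = 3.
  Option A: v=8, gcd(3,8)=1 -> changes
  Option B: v=38, gcd(3,38)=1 -> changes
  Option C: v=46, gcd(3,46)=1 -> changes
  Option D: v=43, gcd(3,43)=1 -> changes
  Option E: v=39, gcd(3,39)=3 -> preserves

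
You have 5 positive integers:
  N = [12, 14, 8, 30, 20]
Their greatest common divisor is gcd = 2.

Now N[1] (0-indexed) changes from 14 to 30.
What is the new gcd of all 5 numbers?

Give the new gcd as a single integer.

Answer: 2

Derivation:
Numbers: [12, 14, 8, 30, 20], gcd = 2
Change: index 1, 14 -> 30
gcd of the OTHER numbers (without index 1): gcd([12, 8, 30, 20]) = 2
New gcd = gcd(g_others, new_val) = gcd(2, 30) = 2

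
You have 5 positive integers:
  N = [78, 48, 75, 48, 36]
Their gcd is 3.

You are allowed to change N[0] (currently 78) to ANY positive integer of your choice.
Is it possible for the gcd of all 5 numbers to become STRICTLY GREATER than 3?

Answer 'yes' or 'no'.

Current gcd = 3
gcd of all OTHER numbers (without N[0]=78): gcd([48, 75, 48, 36]) = 3
The new gcd after any change is gcd(3, new_value).
This can be at most 3.
Since 3 = old gcd 3, the gcd can only stay the same or decrease.

Answer: no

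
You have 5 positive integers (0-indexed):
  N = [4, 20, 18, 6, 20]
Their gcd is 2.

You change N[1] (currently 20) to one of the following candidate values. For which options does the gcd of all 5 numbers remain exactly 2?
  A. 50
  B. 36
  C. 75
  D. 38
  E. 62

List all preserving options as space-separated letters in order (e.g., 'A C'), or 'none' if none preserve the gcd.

Answer: A B D E

Derivation:
Old gcd = 2; gcd of others (without N[1]) = 2
New gcd for candidate v: gcd(2, v). Preserves old gcd iff gcd(2, v) = 2.
  Option A: v=50, gcd(2,50)=2 -> preserves
  Option B: v=36, gcd(2,36)=2 -> preserves
  Option C: v=75, gcd(2,75)=1 -> changes
  Option D: v=38, gcd(2,38)=2 -> preserves
  Option E: v=62, gcd(2,62)=2 -> preserves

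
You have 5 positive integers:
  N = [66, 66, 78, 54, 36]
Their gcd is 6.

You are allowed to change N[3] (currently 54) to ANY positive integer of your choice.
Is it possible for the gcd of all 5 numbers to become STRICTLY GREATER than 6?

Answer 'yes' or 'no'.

Current gcd = 6
gcd of all OTHER numbers (without N[3]=54): gcd([66, 66, 78, 36]) = 6
The new gcd after any change is gcd(6, new_value).
This can be at most 6.
Since 6 = old gcd 6, the gcd can only stay the same or decrease.

Answer: no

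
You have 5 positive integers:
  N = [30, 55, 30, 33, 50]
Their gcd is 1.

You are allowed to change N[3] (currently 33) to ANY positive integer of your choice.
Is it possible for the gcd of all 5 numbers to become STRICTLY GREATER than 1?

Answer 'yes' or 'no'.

Answer: yes

Derivation:
Current gcd = 1
gcd of all OTHER numbers (without N[3]=33): gcd([30, 55, 30, 50]) = 5
The new gcd after any change is gcd(5, new_value).
This can be at most 5.
Since 5 > old gcd 1, the gcd CAN increase (e.g., set N[3] = 5).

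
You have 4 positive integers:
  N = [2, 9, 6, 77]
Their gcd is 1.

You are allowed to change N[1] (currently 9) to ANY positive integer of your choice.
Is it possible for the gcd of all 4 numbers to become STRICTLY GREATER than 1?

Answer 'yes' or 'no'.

Current gcd = 1
gcd of all OTHER numbers (without N[1]=9): gcd([2, 6, 77]) = 1
The new gcd after any change is gcd(1, new_value).
This can be at most 1.
Since 1 = old gcd 1, the gcd can only stay the same or decrease.

Answer: no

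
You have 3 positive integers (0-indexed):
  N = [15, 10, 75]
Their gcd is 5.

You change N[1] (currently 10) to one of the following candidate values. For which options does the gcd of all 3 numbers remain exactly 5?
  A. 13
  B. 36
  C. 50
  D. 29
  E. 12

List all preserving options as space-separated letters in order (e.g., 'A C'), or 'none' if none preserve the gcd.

Answer: C

Derivation:
Old gcd = 5; gcd of others (without N[1]) = 15
New gcd for candidate v: gcd(15, v). Preserves old gcd iff gcd(15, v) = 5.
  Option A: v=13, gcd(15,13)=1 -> changes
  Option B: v=36, gcd(15,36)=3 -> changes
  Option C: v=50, gcd(15,50)=5 -> preserves
  Option D: v=29, gcd(15,29)=1 -> changes
  Option E: v=12, gcd(15,12)=3 -> changes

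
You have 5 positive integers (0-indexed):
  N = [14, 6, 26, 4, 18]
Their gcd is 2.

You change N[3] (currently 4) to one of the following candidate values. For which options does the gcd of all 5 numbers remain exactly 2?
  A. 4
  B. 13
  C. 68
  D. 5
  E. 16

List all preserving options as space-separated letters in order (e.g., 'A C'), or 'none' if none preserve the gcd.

Old gcd = 2; gcd of others (without N[3]) = 2
New gcd for candidate v: gcd(2, v). Preserves old gcd iff gcd(2, v) = 2.
  Option A: v=4, gcd(2,4)=2 -> preserves
  Option B: v=13, gcd(2,13)=1 -> changes
  Option C: v=68, gcd(2,68)=2 -> preserves
  Option D: v=5, gcd(2,5)=1 -> changes
  Option E: v=16, gcd(2,16)=2 -> preserves

Answer: A C E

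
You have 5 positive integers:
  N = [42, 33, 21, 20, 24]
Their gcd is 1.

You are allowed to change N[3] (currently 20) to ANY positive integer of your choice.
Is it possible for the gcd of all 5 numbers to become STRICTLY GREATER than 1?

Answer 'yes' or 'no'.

Answer: yes

Derivation:
Current gcd = 1
gcd of all OTHER numbers (without N[3]=20): gcd([42, 33, 21, 24]) = 3
The new gcd after any change is gcd(3, new_value).
This can be at most 3.
Since 3 > old gcd 1, the gcd CAN increase (e.g., set N[3] = 3).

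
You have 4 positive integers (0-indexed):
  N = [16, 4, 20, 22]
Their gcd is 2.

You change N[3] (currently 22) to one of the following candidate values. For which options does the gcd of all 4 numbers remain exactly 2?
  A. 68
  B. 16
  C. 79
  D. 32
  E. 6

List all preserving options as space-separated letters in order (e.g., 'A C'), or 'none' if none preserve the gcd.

Answer: E

Derivation:
Old gcd = 2; gcd of others (without N[3]) = 4
New gcd for candidate v: gcd(4, v). Preserves old gcd iff gcd(4, v) = 2.
  Option A: v=68, gcd(4,68)=4 -> changes
  Option B: v=16, gcd(4,16)=4 -> changes
  Option C: v=79, gcd(4,79)=1 -> changes
  Option D: v=32, gcd(4,32)=4 -> changes
  Option E: v=6, gcd(4,6)=2 -> preserves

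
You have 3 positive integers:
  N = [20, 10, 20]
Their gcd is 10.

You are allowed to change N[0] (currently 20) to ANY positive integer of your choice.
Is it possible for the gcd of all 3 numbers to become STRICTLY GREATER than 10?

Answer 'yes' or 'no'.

Current gcd = 10
gcd of all OTHER numbers (without N[0]=20): gcd([10, 20]) = 10
The new gcd after any change is gcd(10, new_value).
This can be at most 10.
Since 10 = old gcd 10, the gcd can only stay the same or decrease.

Answer: no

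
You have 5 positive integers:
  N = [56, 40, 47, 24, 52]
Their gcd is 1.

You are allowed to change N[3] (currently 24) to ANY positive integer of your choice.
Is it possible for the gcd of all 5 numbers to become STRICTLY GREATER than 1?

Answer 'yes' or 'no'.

Current gcd = 1
gcd of all OTHER numbers (without N[3]=24): gcd([56, 40, 47, 52]) = 1
The new gcd after any change is gcd(1, new_value).
This can be at most 1.
Since 1 = old gcd 1, the gcd can only stay the same or decrease.

Answer: no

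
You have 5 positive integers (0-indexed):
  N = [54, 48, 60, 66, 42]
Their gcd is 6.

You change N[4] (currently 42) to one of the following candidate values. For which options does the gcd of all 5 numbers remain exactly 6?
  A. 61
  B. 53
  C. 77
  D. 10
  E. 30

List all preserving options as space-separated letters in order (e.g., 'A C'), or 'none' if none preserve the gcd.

Old gcd = 6; gcd of others (without N[4]) = 6
New gcd for candidate v: gcd(6, v). Preserves old gcd iff gcd(6, v) = 6.
  Option A: v=61, gcd(6,61)=1 -> changes
  Option B: v=53, gcd(6,53)=1 -> changes
  Option C: v=77, gcd(6,77)=1 -> changes
  Option D: v=10, gcd(6,10)=2 -> changes
  Option E: v=30, gcd(6,30)=6 -> preserves

Answer: E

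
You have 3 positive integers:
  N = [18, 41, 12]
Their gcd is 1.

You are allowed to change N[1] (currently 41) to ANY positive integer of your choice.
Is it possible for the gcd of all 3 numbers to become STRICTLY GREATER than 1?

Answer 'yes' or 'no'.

Answer: yes

Derivation:
Current gcd = 1
gcd of all OTHER numbers (without N[1]=41): gcd([18, 12]) = 6
The new gcd after any change is gcd(6, new_value).
This can be at most 6.
Since 6 > old gcd 1, the gcd CAN increase (e.g., set N[1] = 6).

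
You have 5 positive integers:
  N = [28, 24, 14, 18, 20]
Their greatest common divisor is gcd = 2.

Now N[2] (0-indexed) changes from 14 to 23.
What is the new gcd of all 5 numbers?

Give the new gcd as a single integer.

Numbers: [28, 24, 14, 18, 20], gcd = 2
Change: index 2, 14 -> 23
gcd of the OTHER numbers (without index 2): gcd([28, 24, 18, 20]) = 2
New gcd = gcd(g_others, new_val) = gcd(2, 23) = 1

Answer: 1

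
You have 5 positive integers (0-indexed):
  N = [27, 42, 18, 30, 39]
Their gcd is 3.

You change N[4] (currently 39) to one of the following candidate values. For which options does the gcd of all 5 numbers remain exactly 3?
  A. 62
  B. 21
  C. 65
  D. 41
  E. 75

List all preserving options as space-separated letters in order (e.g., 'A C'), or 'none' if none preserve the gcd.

Answer: B E

Derivation:
Old gcd = 3; gcd of others (without N[4]) = 3
New gcd for candidate v: gcd(3, v). Preserves old gcd iff gcd(3, v) = 3.
  Option A: v=62, gcd(3,62)=1 -> changes
  Option B: v=21, gcd(3,21)=3 -> preserves
  Option C: v=65, gcd(3,65)=1 -> changes
  Option D: v=41, gcd(3,41)=1 -> changes
  Option E: v=75, gcd(3,75)=3 -> preserves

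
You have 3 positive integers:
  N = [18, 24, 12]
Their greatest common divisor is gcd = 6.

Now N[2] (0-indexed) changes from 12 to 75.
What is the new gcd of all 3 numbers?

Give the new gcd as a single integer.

Answer: 3

Derivation:
Numbers: [18, 24, 12], gcd = 6
Change: index 2, 12 -> 75
gcd of the OTHER numbers (without index 2): gcd([18, 24]) = 6
New gcd = gcd(g_others, new_val) = gcd(6, 75) = 3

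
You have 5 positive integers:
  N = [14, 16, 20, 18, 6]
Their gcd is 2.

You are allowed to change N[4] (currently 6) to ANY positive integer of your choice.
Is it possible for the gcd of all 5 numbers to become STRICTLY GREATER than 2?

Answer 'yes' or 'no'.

Answer: no

Derivation:
Current gcd = 2
gcd of all OTHER numbers (without N[4]=6): gcd([14, 16, 20, 18]) = 2
The new gcd after any change is gcd(2, new_value).
This can be at most 2.
Since 2 = old gcd 2, the gcd can only stay the same or decrease.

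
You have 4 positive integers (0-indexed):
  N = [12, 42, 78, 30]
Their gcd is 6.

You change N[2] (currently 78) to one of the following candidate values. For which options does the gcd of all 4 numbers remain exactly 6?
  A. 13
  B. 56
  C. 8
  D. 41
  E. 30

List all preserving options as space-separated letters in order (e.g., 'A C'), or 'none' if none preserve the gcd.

Old gcd = 6; gcd of others (without N[2]) = 6
New gcd for candidate v: gcd(6, v). Preserves old gcd iff gcd(6, v) = 6.
  Option A: v=13, gcd(6,13)=1 -> changes
  Option B: v=56, gcd(6,56)=2 -> changes
  Option C: v=8, gcd(6,8)=2 -> changes
  Option D: v=41, gcd(6,41)=1 -> changes
  Option E: v=30, gcd(6,30)=6 -> preserves

Answer: E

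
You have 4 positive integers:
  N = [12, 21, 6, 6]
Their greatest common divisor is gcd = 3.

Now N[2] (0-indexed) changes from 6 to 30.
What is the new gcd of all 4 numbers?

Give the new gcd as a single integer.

Answer: 3

Derivation:
Numbers: [12, 21, 6, 6], gcd = 3
Change: index 2, 6 -> 30
gcd of the OTHER numbers (without index 2): gcd([12, 21, 6]) = 3
New gcd = gcd(g_others, new_val) = gcd(3, 30) = 3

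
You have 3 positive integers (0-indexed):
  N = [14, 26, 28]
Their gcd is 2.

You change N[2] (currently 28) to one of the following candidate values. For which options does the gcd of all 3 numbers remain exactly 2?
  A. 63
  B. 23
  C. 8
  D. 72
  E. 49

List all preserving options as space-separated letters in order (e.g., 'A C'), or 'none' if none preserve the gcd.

Answer: C D

Derivation:
Old gcd = 2; gcd of others (without N[2]) = 2
New gcd for candidate v: gcd(2, v). Preserves old gcd iff gcd(2, v) = 2.
  Option A: v=63, gcd(2,63)=1 -> changes
  Option B: v=23, gcd(2,23)=1 -> changes
  Option C: v=8, gcd(2,8)=2 -> preserves
  Option D: v=72, gcd(2,72)=2 -> preserves
  Option E: v=49, gcd(2,49)=1 -> changes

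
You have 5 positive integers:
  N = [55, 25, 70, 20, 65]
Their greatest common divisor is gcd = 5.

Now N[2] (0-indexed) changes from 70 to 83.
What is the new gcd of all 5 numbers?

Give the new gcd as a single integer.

Answer: 1

Derivation:
Numbers: [55, 25, 70, 20, 65], gcd = 5
Change: index 2, 70 -> 83
gcd of the OTHER numbers (without index 2): gcd([55, 25, 20, 65]) = 5
New gcd = gcd(g_others, new_val) = gcd(5, 83) = 1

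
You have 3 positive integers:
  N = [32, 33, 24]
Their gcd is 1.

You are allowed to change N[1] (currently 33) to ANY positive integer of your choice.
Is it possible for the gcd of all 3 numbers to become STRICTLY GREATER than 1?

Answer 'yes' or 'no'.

Answer: yes

Derivation:
Current gcd = 1
gcd of all OTHER numbers (without N[1]=33): gcd([32, 24]) = 8
The new gcd after any change is gcd(8, new_value).
This can be at most 8.
Since 8 > old gcd 1, the gcd CAN increase (e.g., set N[1] = 8).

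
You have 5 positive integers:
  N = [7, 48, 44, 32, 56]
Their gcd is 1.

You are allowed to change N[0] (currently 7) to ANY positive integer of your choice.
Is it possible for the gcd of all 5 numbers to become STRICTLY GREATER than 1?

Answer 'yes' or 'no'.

Current gcd = 1
gcd of all OTHER numbers (without N[0]=7): gcd([48, 44, 32, 56]) = 4
The new gcd after any change is gcd(4, new_value).
This can be at most 4.
Since 4 > old gcd 1, the gcd CAN increase (e.g., set N[0] = 4).

Answer: yes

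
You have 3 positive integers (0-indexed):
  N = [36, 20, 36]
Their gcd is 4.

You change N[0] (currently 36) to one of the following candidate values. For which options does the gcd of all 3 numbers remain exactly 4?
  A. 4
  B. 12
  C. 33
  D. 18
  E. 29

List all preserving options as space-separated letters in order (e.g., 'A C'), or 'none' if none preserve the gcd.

Old gcd = 4; gcd of others (without N[0]) = 4
New gcd for candidate v: gcd(4, v). Preserves old gcd iff gcd(4, v) = 4.
  Option A: v=4, gcd(4,4)=4 -> preserves
  Option B: v=12, gcd(4,12)=4 -> preserves
  Option C: v=33, gcd(4,33)=1 -> changes
  Option D: v=18, gcd(4,18)=2 -> changes
  Option E: v=29, gcd(4,29)=1 -> changes

Answer: A B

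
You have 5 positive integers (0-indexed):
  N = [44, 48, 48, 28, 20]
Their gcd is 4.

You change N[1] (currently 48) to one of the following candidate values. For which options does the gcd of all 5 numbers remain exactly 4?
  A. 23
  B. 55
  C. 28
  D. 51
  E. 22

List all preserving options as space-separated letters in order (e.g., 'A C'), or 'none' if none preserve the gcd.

Answer: C

Derivation:
Old gcd = 4; gcd of others (without N[1]) = 4
New gcd for candidate v: gcd(4, v). Preserves old gcd iff gcd(4, v) = 4.
  Option A: v=23, gcd(4,23)=1 -> changes
  Option B: v=55, gcd(4,55)=1 -> changes
  Option C: v=28, gcd(4,28)=4 -> preserves
  Option D: v=51, gcd(4,51)=1 -> changes
  Option E: v=22, gcd(4,22)=2 -> changes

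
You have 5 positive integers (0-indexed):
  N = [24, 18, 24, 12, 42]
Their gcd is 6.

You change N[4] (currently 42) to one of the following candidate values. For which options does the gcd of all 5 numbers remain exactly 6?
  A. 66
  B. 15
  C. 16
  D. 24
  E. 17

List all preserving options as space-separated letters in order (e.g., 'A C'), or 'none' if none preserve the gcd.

Answer: A D

Derivation:
Old gcd = 6; gcd of others (without N[4]) = 6
New gcd for candidate v: gcd(6, v). Preserves old gcd iff gcd(6, v) = 6.
  Option A: v=66, gcd(6,66)=6 -> preserves
  Option B: v=15, gcd(6,15)=3 -> changes
  Option C: v=16, gcd(6,16)=2 -> changes
  Option D: v=24, gcd(6,24)=6 -> preserves
  Option E: v=17, gcd(6,17)=1 -> changes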